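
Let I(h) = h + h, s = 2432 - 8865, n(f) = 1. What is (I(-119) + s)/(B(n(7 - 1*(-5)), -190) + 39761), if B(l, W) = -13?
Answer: -6671/39748 ≈ -0.16783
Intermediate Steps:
s = -6433
I(h) = 2*h
(I(-119) + s)/(B(n(7 - 1*(-5)), -190) + 39761) = (2*(-119) - 6433)/(-13 + 39761) = (-238 - 6433)/39748 = -6671*1/39748 = -6671/39748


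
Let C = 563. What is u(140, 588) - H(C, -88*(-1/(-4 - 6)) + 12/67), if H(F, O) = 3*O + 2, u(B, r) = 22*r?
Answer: 4341554/335 ≈ 12960.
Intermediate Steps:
H(F, O) = 2 + 3*O
u(140, 588) - H(C, -88*(-1/(-4 - 6)) + 12/67) = 22*588 - (2 + 3*(-88*(-1/(-4 - 6)) + 12/67)) = 12936 - (2 + 3*(-88/((-1*(-10))) + 12*(1/67))) = 12936 - (2 + 3*(-88/10 + 12/67)) = 12936 - (2 + 3*(-88*⅒ + 12/67)) = 12936 - (2 + 3*(-44/5 + 12/67)) = 12936 - (2 + 3*(-2888/335)) = 12936 - (2 - 8664/335) = 12936 - 1*(-7994/335) = 12936 + 7994/335 = 4341554/335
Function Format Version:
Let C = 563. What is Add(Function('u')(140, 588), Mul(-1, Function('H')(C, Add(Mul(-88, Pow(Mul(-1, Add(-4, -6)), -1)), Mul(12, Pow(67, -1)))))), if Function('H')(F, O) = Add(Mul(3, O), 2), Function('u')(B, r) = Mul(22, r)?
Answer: Rational(4341554, 335) ≈ 12960.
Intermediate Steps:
Function('H')(F, O) = Add(2, Mul(3, O))
Add(Function('u')(140, 588), Mul(-1, Function('H')(C, Add(Mul(-88, Pow(Mul(-1, Add(-4, -6)), -1)), Mul(12, Pow(67, -1)))))) = Add(Mul(22, 588), Mul(-1, Add(2, Mul(3, Add(Mul(-88, Pow(Mul(-1, Add(-4, -6)), -1)), Mul(12, Pow(67, -1))))))) = Add(12936, Mul(-1, Add(2, Mul(3, Add(Mul(-88, Pow(Mul(-1, -10), -1)), Mul(12, Rational(1, 67))))))) = Add(12936, Mul(-1, Add(2, Mul(3, Add(Mul(-88, Pow(10, -1)), Rational(12, 67)))))) = Add(12936, Mul(-1, Add(2, Mul(3, Add(Mul(-88, Rational(1, 10)), Rational(12, 67)))))) = Add(12936, Mul(-1, Add(2, Mul(3, Add(Rational(-44, 5), Rational(12, 67)))))) = Add(12936, Mul(-1, Add(2, Mul(3, Rational(-2888, 335))))) = Add(12936, Mul(-1, Add(2, Rational(-8664, 335)))) = Add(12936, Mul(-1, Rational(-7994, 335))) = Add(12936, Rational(7994, 335)) = Rational(4341554, 335)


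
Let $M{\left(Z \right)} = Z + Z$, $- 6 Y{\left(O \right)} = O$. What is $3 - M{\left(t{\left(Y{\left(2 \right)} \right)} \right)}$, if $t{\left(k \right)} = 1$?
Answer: $1$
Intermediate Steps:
$Y{\left(O \right)} = - \frac{O}{6}$
$M{\left(Z \right)} = 2 Z$
$3 - M{\left(t{\left(Y{\left(2 \right)} \right)} \right)} = 3 - 2 \cdot 1 = 3 - 2 = 1$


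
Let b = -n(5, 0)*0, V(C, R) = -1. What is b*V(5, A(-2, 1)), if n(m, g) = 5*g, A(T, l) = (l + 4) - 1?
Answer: 0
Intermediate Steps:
A(T, l) = 3 + l (A(T, l) = (4 + l) - 1 = 3 + l)
b = 0 (b = -5*0*0 = -1*0*0 = 0*0 = 0)
b*V(5, A(-2, 1)) = 0*(-1) = 0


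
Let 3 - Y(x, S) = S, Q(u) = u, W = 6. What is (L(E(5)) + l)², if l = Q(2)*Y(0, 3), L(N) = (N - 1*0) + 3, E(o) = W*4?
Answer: 729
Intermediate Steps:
E(o) = 24 (E(o) = 6*4 = 24)
Y(x, S) = 3 - S
L(N) = 3 + N (L(N) = (N + 0) + 3 = N + 3 = 3 + N)
l = 0 (l = 2*(3 - 1*3) = 2*(3 - 3) = 2*0 = 0)
(L(E(5)) + l)² = ((3 + 24) + 0)² = (27 + 0)² = 27² = 729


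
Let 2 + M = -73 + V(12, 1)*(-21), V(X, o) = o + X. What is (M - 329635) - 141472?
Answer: -471455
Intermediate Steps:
V(X, o) = X + o
M = -348 (M = -2 + (-73 + (12 + 1)*(-21)) = -2 + (-73 + 13*(-21)) = -2 + (-73 - 273) = -2 - 346 = -348)
(M - 329635) - 141472 = (-348 - 329635) - 141472 = -329983 - 141472 = -471455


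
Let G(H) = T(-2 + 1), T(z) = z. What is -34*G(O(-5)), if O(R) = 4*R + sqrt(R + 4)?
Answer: 34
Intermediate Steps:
O(R) = sqrt(4 + R) + 4*R (O(R) = 4*R + sqrt(4 + R) = sqrt(4 + R) + 4*R)
G(H) = -1 (G(H) = -2 + 1 = -1)
-34*G(O(-5)) = -34*(-1) = 34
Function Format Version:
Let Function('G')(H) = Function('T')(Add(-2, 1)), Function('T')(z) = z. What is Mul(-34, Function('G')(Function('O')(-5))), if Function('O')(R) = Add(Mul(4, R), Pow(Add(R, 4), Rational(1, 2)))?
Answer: 34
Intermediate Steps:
Function('O')(R) = Add(Pow(Add(4, R), Rational(1, 2)), Mul(4, R)) (Function('O')(R) = Add(Mul(4, R), Pow(Add(4, R), Rational(1, 2))) = Add(Pow(Add(4, R), Rational(1, 2)), Mul(4, R)))
Function('G')(H) = -1 (Function('G')(H) = Add(-2, 1) = -1)
Mul(-34, Function('G')(Function('O')(-5))) = Mul(-34, -1) = 34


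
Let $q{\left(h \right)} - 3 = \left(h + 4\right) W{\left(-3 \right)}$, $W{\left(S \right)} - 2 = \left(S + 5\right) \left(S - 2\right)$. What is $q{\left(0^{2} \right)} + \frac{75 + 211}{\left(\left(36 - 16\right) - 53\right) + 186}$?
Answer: $- \frac{4151}{153} \approx -27.131$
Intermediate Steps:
$W{\left(S \right)} = 2 + \left(-2 + S\right) \left(5 + S\right)$ ($W{\left(S \right)} = 2 + \left(S + 5\right) \left(S - 2\right) = 2 + \left(5 + S\right) \left(-2 + S\right) = 2 + \left(-2 + S\right) \left(5 + S\right)$)
$q{\left(h \right)} = -29 - 8 h$ ($q{\left(h \right)} = 3 + \left(h + 4\right) \left(-8 + \left(-3\right)^{2} + 3 \left(-3\right)\right) = 3 + \left(4 + h\right) \left(-8 + 9 - 9\right) = 3 + \left(4 + h\right) \left(-8\right) = 3 - \left(32 + 8 h\right) = -29 - 8 h$)
$q{\left(0^{2} \right)} + \frac{75 + 211}{\left(\left(36 - 16\right) - 53\right) + 186} = \left(-29 - 8 \cdot 0^{2}\right) + \frac{75 + 211}{\left(\left(36 - 16\right) - 53\right) + 186} = \left(-29 - 0\right) + \frac{286}{\left(20 - 53\right) + 186} = \left(-29 + 0\right) + \frac{286}{-33 + 186} = -29 + \frac{286}{153} = - \frac{4151}{153}$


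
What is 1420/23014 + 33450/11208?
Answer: 65477805/21495076 ≈ 3.0462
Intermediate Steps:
1420/23014 + 33450/11208 = 1420*(1/23014) + 33450*(1/11208) = 710/11507 + 5575/1868 = 65477805/21495076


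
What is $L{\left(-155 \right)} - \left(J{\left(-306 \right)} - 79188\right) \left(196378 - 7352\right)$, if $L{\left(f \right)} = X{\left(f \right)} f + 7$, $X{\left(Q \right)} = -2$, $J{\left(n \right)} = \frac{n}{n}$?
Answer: $14968402179$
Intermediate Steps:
$J{\left(n \right)} = 1$
$L{\left(f \right)} = 7 - 2 f$ ($L{\left(f \right)} = - 2 f + 7 = 7 - 2 f$)
$L{\left(-155 \right)} - \left(J{\left(-306 \right)} - 79188\right) \left(196378 - 7352\right) = \left(7 - -310\right) - \left(1 - 79188\right) \left(196378 - 7352\right) = \left(7 + 310\right) - \left(-79187\right) 189026 = 317 - -14968401862 = 317 + 14968401862 = 14968402179$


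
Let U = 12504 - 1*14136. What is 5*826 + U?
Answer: 2498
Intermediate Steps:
U = -1632 (U = 12504 - 14136 = -1632)
5*826 + U = 5*826 - 1632 = 4130 - 1632 = 2498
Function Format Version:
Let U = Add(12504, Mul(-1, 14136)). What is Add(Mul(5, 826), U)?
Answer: 2498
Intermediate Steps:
U = -1632 (U = Add(12504, -14136) = -1632)
Add(Mul(5, 826), U) = Add(Mul(5, 826), -1632) = Add(4130, -1632) = 2498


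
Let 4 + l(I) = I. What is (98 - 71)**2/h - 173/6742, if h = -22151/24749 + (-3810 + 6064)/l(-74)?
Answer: -2374453853887/96936516452 ≈ -24.495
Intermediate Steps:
l(I) = -4 + I
h = -28756012/965211 (h = -22151/24749 + (-3810 + 6064)/(-4 - 74) = -22151*1/24749 + 2254/(-78) = -22151/24749 + 2254*(-1/78) = -22151/24749 - 1127/39 = -28756012/965211 ≈ -29.792)
(98 - 71)**2/h - 173/6742 = (98 - 71)**2/(-28756012/965211) - 173/6742 = 27**2*(-965211/28756012) - 173*1/6742 = 729*(-965211/28756012) - 173/6742 = -703638819/28756012 - 173/6742 = -2374453853887/96936516452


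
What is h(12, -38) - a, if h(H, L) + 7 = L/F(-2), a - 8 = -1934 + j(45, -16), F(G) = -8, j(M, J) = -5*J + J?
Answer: 7439/4 ≈ 1859.8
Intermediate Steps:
j(M, J) = -4*J
a = -1862 (a = 8 + (-1934 - 4*(-16)) = 8 + (-1934 + 64) = 8 - 1870 = -1862)
h(H, L) = -7 - L/8 (h(H, L) = -7 + L/(-8) = -7 + L*(-1/8) = -7 - L/8)
h(12, -38) - a = (-7 - 1/8*(-38)) - 1*(-1862) = (-7 + 19/4) + 1862 = -9/4 + 1862 = 7439/4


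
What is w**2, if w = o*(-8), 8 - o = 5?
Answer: 576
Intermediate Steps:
o = 3 (o = 8 - 1*5 = 8 - 5 = 3)
w = -24 (w = 3*(-8) = -24)
w**2 = (-24)**2 = 576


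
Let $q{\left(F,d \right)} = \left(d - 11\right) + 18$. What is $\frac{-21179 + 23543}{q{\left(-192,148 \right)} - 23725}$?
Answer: $- \frac{1182}{11785} \approx -0.1003$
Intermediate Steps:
$q{\left(F,d \right)} = 7 + d$ ($q{\left(F,d \right)} = \left(-11 + d\right) + 18 = 7 + d$)
$\frac{-21179 + 23543}{q{\left(-192,148 \right)} - 23725} = \frac{-21179 + 23543}{\left(7 + 148\right) - 23725} = \frac{2364}{155 - 23725} = \frac{2364}{-23570} = 2364 \left(- \frac{1}{23570}\right) = - \frac{1182}{11785}$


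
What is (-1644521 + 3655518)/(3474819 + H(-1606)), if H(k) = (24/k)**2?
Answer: 1296708964573/2240594564715 ≈ 0.57873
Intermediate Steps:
H(k) = 576/k**2
(-1644521 + 3655518)/(3474819 + H(-1606)) = (-1644521 + 3655518)/(3474819 + 576/(-1606)**2) = 2010997/(3474819 + 576*(1/2579236)) = 2010997/(3474819 + 144/644809) = 2010997/(2240594564715/644809) = 2010997*(644809/2240594564715) = 1296708964573/2240594564715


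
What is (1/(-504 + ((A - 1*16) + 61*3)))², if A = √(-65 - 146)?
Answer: (337 - I*√211)⁻² ≈ 8.7563e-6 + 7.5626e-7*I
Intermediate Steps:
A = I*√211 (A = √(-211) = I*√211 ≈ 14.526*I)
(1/(-504 + ((A - 1*16) + 61*3)))² = (1/(-504 + ((I*√211 - 1*16) + 61*3)))² = (1/(-504 + ((I*√211 - 16) + 183)))² = (1/(-504 + ((-16 + I*√211) + 183)))² = (1/(-504 + (167 + I*√211)))² = (1/(-337 + I*√211))² = (-337 + I*√211)⁻²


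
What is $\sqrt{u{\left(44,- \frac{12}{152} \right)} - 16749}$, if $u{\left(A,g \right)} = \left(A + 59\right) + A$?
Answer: $i \sqrt{16602} \approx 128.85 i$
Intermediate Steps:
$u{\left(A,g \right)} = 59 + 2 A$ ($u{\left(A,g \right)} = \left(59 + A\right) + A = 59 + 2 A$)
$\sqrt{u{\left(44,- \frac{12}{152} \right)} - 16749} = \sqrt{\left(59 + 2 \cdot 44\right) - 16749} = \sqrt{\left(59 + 88\right) - 16749} = \sqrt{147 - 16749} = \sqrt{-16602} = i \sqrt{16602}$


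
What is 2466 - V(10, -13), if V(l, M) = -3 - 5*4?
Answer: 2489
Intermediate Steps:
V(l, M) = -23 (V(l, M) = -3 - 20 = -23)
2466 - V(10, -13) = 2466 - 1*(-23) = 2466 + 23 = 2489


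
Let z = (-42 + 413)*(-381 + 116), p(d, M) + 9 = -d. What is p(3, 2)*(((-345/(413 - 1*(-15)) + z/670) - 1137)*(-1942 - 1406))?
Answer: -369976856796/7169 ≈ -5.1608e+7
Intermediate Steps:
p(d, M) = -9 - d
z = -98315 (z = 371*(-265) = -98315)
p(3, 2)*(((-345/(413 - 1*(-15)) + z/670) - 1137)*(-1942 - 1406)) = (-9 - 1*3)*(((-345/(413 - 1*(-15)) - 98315/670) - 1137)*(-1942 - 1406)) = (-9 - 3)*(((-345/(413 + 15) - 98315*1/670) - 1137)*(-3348)) = -12*((-345/428 - 19663/134) - 1137)*(-3348) = -12*(-4230997/28676 - 1137)*(-3348) = -(-110506827)*(-3348)/7169 = -12*30831404733/7169 = -369976856796/7169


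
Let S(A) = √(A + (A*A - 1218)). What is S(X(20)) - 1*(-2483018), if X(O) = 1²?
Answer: 2483018 + 8*I*√19 ≈ 2.483e+6 + 34.871*I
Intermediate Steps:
X(O) = 1
S(A) = √(-1218 + A + A²) (S(A) = √(A + (A² - 1218)) = √(A + (-1218 + A²)) = √(-1218 + A + A²))
S(X(20)) - 1*(-2483018) = √(-1218 + 1 + 1²) - 1*(-2483018) = √(-1218 + 1 + 1) + 2483018 = √(-1216) + 2483018 = 8*I*√19 + 2483018 = 2483018 + 8*I*√19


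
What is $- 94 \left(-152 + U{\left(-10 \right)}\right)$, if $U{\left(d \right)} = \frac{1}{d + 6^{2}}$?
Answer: $\frac{185697}{13} \approx 14284.0$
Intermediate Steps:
$U{\left(d \right)} = \frac{1}{36 + d}$ ($U{\left(d \right)} = \frac{1}{d + 36} = \frac{1}{36 + d}$)
$- 94 \left(-152 + U{\left(-10 \right)}\right) = - 94 \left(-152 + \frac{1}{36 - 10}\right) = - 94 \left(-152 + \frac{1}{26}\right) = \left(-94\right) \left(- \frac{3951}{26}\right) = \frac{185697}{13}$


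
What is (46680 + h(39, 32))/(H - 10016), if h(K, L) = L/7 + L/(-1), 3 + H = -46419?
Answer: -163284/197533 ≈ -0.82662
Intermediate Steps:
H = -46422 (H = -3 - 46419 = -46422)
h(K, L) = -6*L/7 (h(K, L) = L*(⅐) + L*(-1) = L/7 - L = -6*L/7)
(46680 + h(39, 32))/(H - 10016) = (46680 - 6/7*32)/(-46422 - 10016) = (46680 - 192/7)/(-56438) = (326568/7)*(-1/56438) = -163284/197533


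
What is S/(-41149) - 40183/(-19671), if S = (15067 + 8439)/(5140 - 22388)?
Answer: 2037133036553/997232518128 ≈ 2.0428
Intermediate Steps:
S = -1679/1232 (S = 23506/(-17248) = 23506*(-1/17248) = -1679/1232 ≈ -1.3628)
S/(-41149) - 40183/(-19671) = -1679/1232/(-41149) - 40183/(-19671) = -1679/1232*(-1/41149) - 40183*(-1/19671) = 1679/50695568 + 40183/19671 = 2037133036553/997232518128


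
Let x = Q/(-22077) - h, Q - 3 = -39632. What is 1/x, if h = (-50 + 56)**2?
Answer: -22077/755143 ≈ -0.029236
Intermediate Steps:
Q = -39629 (Q = 3 - 39632 = -39629)
h = 36 (h = 6**2 = 36)
x = -755143/22077 (x = -39629/(-22077) - 1*36 = -39629*(-1/22077) - 36 = 39629/22077 - 36 = -755143/22077 ≈ -34.205)
1/x = 1/(-755143/22077) = -22077/755143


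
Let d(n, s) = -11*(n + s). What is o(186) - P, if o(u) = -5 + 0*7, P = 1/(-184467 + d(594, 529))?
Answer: -984099/196820 ≈ -5.0000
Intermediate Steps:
d(n, s) = -11*n - 11*s
P = -1/196820 (P = 1/(-184467 + (-11*594 - 11*529)) = 1/(-184467 + (-6534 - 5819)) = 1/(-184467 - 12353) = 1/(-196820) = -1/196820 ≈ -5.0808e-6)
o(u) = -5 (o(u) = -5 + 0 = -5)
o(186) - P = -5 - 1*(-1/196820) = -5 + 1/196820 = -984099/196820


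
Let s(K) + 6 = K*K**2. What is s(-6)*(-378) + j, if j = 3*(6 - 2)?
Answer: 83928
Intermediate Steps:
s(K) = -6 + K**3 (s(K) = -6 + K*K**2 = -6 + K**3)
j = 12 (j = 3*4 = 12)
s(-6)*(-378) + j = (-6 + (-6)**3)*(-378) + 12 = (-6 - 216)*(-378) + 12 = -222*(-378) + 12 = 83916 + 12 = 83928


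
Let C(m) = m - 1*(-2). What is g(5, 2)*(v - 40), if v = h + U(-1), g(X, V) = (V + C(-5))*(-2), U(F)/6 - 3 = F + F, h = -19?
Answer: -106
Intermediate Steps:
U(F) = 18 + 12*F (U(F) = 18 + 6*(F + F) = 18 + 6*(2*F) = 18 + 12*F)
C(m) = 2 + m (C(m) = m + 2 = 2 + m)
g(X, V) = 6 - 2*V (g(X, V) = (V + (2 - 5))*(-2) = (V - 3)*(-2) = (-3 + V)*(-2) = 6 - 2*V)
v = -13 (v = -19 + (18 + 12*(-1)) = -19 + (18 - 12) = -19 + 6 = -13)
g(5, 2)*(v - 40) = (6 - 2*2)*(-13 - 40) = (6 - 4)*(-53) = 2*(-53) = -106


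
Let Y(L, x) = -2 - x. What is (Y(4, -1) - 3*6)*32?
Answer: -608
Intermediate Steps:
(Y(4, -1) - 3*6)*32 = ((-2 - 1*(-1)) - 3*6)*32 = ((-2 + 1) - 18)*32 = (-1 - 18)*32 = -19*32 = -608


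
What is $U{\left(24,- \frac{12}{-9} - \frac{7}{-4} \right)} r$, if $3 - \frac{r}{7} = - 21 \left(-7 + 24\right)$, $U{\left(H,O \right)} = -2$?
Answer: $-5040$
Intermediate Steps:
$r = 2520$ ($r = 21 - 7 \left(- 21 \left(-7 + 24\right)\right) = 21 - 7 \left(\left(-21\right) 17\right) = 21 - -2499 = 21 + 2499 = 2520$)
$U{\left(24,- \frac{12}{-9} - \frac{7}{-4} \right)} r = \left(-2\right) 2520 = -5040$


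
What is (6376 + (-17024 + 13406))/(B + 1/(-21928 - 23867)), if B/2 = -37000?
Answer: -126302610/3388830001 ≈ -0.037270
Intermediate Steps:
B = -74000 (B = 2*(-37000) = -74000)
(6376 + (-17024 + 13406))/(B + 1/(-21928 - 23867)) = (6376 + (-17024 + 13406))/(-74000 + 1/(-21928 - 23867)) = (6376 - 3618)/(-74000 + 1/(-45795)) = 2758/(-74000 - 1/45795) = 2758/(-3388830001/45795) = 2758*(-45795/3388830001) = -126302610/3388830001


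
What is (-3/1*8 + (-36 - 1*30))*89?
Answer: -8010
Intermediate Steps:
(-3/1*8 + (-36 - 1*30))*89 = (-3*1*8 + (-36 - 30))*89 = (-3*8 - 66)*89 = (-24 - 66)*89 = -90*89 = -8010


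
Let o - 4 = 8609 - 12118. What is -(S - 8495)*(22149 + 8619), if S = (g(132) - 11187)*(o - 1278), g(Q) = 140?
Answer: -1625452087008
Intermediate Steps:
o = -3505 (o = 4 + (8609 - 12118) = 4 - 3509 = -3505)
S = 52837801 (S = (140 - 11187)*(-3505 - 1278) = -11047*(-4783) = 52837801)
-(S - 8495)*(22149 + 8619) = -(52837801 - 8495)*(22149 + 8619) = -52829306*30768 = -1*1625452087008 = -1625452087008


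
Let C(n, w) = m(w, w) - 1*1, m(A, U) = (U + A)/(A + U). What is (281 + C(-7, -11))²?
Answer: 78961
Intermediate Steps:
m(A, U) = 1 (m(A, U) = (A + U)/(A + U) = 1)
C(n, w) = 0 (C(n, w) = 1 - 1*1 = 1 - 1 = 0)
(281 + C(-7, -11))² = (281 + 0)² = 281² = 78961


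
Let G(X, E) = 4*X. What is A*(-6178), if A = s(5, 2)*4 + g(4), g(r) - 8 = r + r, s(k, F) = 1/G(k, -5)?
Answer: -500418/5 ≈ -1.0008e+5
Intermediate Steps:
s(k, F) = 1/(4*k)
g(r) = 8 + 2*r (g(r) = 8 + (r + r) = 8 + 2*r)
A = 81/5 (A = ((1/4)/5)*4 + (8 + 2*4) = ((1/4)*(1/5))*4 + (8 + 8) = (1/20)*4 + 16 = 1/5 + 16 = 81/5 ≈ 16.200)
A*(-6178) = (81/5)*(-6178) = -500418/5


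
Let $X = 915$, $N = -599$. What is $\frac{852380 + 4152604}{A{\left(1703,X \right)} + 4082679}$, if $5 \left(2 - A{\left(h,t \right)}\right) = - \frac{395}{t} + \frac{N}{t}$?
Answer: $\frac{22897801800}{18678266569} \approx 1.2259$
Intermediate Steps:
$A{\left(h,t \right)} = 2 + \frac{994}{5 t}$ ($A{\left(h,t \right)} = 2 - \frac{- \frac{395}{t} - \frac{599}{t}}{5} = 2 - \frac{\left(-994\right) \frac{1}{t}}{5} = 2 + \frac{994}{5 t}$)
$\frac{852380 + 4152604}{A{\left(1703,X \right)} + 4082679} = \frac{852380 + 4152604}{\left(2 + \frac{994}{5 \cdot 915}\right) + 4082679} = \frac{5004984}{\left(2 + \frac{994}{5} \cdot \frac{1}{915}\right) + 4082679} = \frac{5004984}{\left(2 + \frac{994}{4575}\right) + 4082679} = \frac{5004984}{\frac{10144}{4575} + 4082679} = \frac{5004984}{\frac{18678266569}{4575}} = 5004984 \cdot \frac{4575}{18678266569} = \frac{22897801800}{18678266569}$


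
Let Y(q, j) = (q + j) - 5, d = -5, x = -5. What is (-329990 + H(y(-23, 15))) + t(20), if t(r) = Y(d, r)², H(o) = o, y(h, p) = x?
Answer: -329895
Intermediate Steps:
y(h, p) = -5
Y(q, j) = -5 + j + q (Y(q, j) = (j + q) - 5 = -5 + j + q)
t(r) = (-10 + r)² (t(r) = (-5 + r - 5)² = (-10 + r)²)
(-329990 + H(y(-23, 15))) + t(20) = (-329990 - 5) + (-10 + 20)² = -329995 + 10² = -329995 + 100 = -329895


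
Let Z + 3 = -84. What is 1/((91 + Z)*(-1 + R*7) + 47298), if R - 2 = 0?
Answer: 1/47350 ≈ 2.1119e-5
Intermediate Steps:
R = 2 (R = 2 + 0 = 2)
Z = -87 (Z = -3 - 84 = -87)
1/((91 + Z)*(-1 + R*7) + 47298) = 1/((91 - 87)*(-1 + 2*7) + 47298) = 1/(4*(-1 + 14) + 47298) = 1/(4*13 + 47298) = 1/(52 + 47298) = 1/47350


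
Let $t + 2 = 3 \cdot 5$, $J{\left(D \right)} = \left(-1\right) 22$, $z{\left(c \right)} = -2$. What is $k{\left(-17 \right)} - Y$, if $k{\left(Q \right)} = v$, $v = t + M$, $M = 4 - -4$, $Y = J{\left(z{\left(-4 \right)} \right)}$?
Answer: $43$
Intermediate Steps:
$J{\left(D \right)} = -22$
$Y = -22$
$M = 8$ ($M = 4 + 4 = 8$)
$t = 13$ ($t = -2 + 3 \cdot 5 = -2 + 15 = 13$)
$v = 21$ ($v = 13 + 8 = 21$)
$k{\left(Q \right)} = 21$
$k{\left(-17 \right)} - Y = 21 - -22 = 21 + 22 = 43$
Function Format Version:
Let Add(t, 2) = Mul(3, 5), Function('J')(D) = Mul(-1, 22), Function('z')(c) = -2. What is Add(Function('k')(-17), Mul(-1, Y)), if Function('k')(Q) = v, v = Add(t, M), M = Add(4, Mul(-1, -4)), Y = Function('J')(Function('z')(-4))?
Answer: 43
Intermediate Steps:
Function('J')(D) = -22
Y = -22
M = 8 (M = Add(4, 4) = 8)
t = 13 (t = Add(-2, Mul(3, 5)) = Add(-2, 15) = 13)
v = 21 (v = Add(13, 8) = 21)
Function('k')(Q) = 21
Add(Function('k')(-17), Mul(-1, Y)) = Add(21, Mul(-1, -22)) = Add(21, 22) = 43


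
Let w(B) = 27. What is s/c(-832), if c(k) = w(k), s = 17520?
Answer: 5840/9 ≈ 648.89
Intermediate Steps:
c(k) = 27
s/c(-832) = 17520/27 = 17520*(1/27) = 5840/9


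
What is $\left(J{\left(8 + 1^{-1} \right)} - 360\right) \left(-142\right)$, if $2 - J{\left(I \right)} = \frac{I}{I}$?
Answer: $50978$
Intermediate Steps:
$J{\left(I \right)} = 1$ ($J{\left(I \right)} = 2 - \frac{I}{I} = 2 - 1 = 1$)
$\left(J{\left(8 + 1^{-1} \right)} - 360\right) \left(-142\right) = \left(1 - 360\right) \left(-142\right) = \left(-359\right) \left(-142\right) = 50978$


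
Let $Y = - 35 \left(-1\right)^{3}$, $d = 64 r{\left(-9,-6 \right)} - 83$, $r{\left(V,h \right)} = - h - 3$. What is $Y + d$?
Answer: $144$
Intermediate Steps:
$r{\left(V,h \right)} = -3 - h$
$d = 109$ ($d = 64 \left(-3 - -6\right) - 83 = 64 \left(-3 + 6\right) - 83 = 64 \cdot 3 - 83 = 192 - 83 = 109$)
$Y = 35$ ($Y = \left(-35\right) \left(-1\right) = 35$)
$Y + d = 35 + 109 = 144$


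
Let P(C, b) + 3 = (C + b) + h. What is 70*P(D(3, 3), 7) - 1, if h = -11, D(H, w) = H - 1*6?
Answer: -701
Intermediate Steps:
D(H, w) = -6 + H (D(H, w) = H - 6 = -6 + H)
P(C, b) = -14 + C + b (P(C, b) = -3 + ((C + b) - 11) = -3 + (-11 + C + b) = -14 + C + b)
70*P(D(3, 3), 7) - 1 = 70*(-14 + (-6 + 3) + 7) - 1 = 70*(-14 - 3 + 7) - 1 = 70*(-10) - 1 = -700 - 1 = -701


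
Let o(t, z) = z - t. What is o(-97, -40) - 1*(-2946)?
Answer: 3003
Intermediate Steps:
o(-97, -40) - 1*(-2946) = (-40 - 1*(-97)) - 1*(-2946) = (-40 + 97) + 2946 = 57 + 2946 = 3003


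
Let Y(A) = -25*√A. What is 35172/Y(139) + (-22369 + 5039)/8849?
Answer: -17330/8849 - 35172*√139/3475 ≈ -121.29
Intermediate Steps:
35172/Y(139) + (-22369 + 5039)/8849 = 35172/((-25*√139)) + (-22369 + 5039)/8849 = 35172*(-√139/3475) - 17330*1/8849 = -35172*√139/3475 - 17330/8849 = -17330/8849 - 35172*√139/3475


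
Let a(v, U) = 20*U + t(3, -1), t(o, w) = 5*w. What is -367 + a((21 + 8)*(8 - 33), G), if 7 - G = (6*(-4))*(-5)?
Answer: -2632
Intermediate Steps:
G = -113 (G = 7 - 6*(-4)*(-5) = 7 - (-24)*(-5) = 7 - 1*120 = 7 - 120 = -113)
a(v, U) = -5 + 20*U (a(v, U) = 20*U + 5*(-1) = 20*U - 5 = -5 + 20*U)
-367 + a((21 + 8)*(8 - 33), G) = -367 + (-5 + 20*(-113)) = -367 + (-5 - 2260) = -367 - 2265 = -2632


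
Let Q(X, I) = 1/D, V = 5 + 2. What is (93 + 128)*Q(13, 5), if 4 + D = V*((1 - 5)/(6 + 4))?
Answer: -65/2 ≈ -32.500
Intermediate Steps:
V = 7
D = -34/5 (D = -4 + 7*((1 - 5)/(6 + 4)) = -4 + 7*(-4/10) = -4 + 7*(-4*1/10) = -4 + 7*(-2/5) = -4 - 14/5 = -34/5 ≈ -6.8000)
Q(X, I) = -5/34 (Q(X, I) = 1/(-34/5) = -5/34)
(93 + 128)*Q(13, 5) = (93 + 128)*(-5/34) = 221*(-5/34) = -65/2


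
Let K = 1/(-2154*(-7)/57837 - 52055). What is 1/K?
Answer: -1003563319/19279 ≈ -52055.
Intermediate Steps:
K = -19279/1003563319 (K = 1/(15078*(1/57837) - 52055) = 1/(5026/19279 - 52055) = 1/(-1003563319/19279) = -19279/1003563319 ≈ -1.9211e-5)
1/K = 1/(-19279/1003563319) = -1003563319/19279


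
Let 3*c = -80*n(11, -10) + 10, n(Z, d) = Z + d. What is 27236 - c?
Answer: 81778/3 ≈ 27259.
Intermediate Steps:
c = -70/3 (c = (-80*(11 - 10) + 10)/3 = (-80*1 + 10)/3 = (-80 + 10)/3 = (⅓)*(-70) = -70/3 ≈ -23.333)
27236 - c = 27236 - 1*(-70/3) = 27236 + 70/3 = 81778/3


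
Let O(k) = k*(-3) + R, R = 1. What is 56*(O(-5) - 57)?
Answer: -2296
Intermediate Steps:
O(k) = 1 - 3*k (O(k) = k*(-3) + 1 = -3*k + 1 = 1 - 3*k)
56*(O(-5) - 57) = 56*((1 - 3*(-5)) - 57) = 56*((1 + 15) - 57) = 56*(16 - 57) = 56*(-41) = -2296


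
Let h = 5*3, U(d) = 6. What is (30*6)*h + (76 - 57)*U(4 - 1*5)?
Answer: 2814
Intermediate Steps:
h = 15
(30*6)*h + (76 - 57)*U(4 - 1*5) = (30*6)*15 + (76 - 57)*6 = 180*15 + 19*6 = 2700 + 114 = 2814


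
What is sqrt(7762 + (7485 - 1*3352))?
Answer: sqrt(11895) ≈ 109.06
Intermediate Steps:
sqrt(7762 + (7485 - 1*3352)) = sqrt(7762 + (7485 - 3352)) = sqrt(7762 + 4133) = sqrt(11895)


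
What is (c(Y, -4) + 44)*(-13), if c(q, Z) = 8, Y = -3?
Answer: -676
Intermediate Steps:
(c(Y, -4) + 44)*(-13) = (8 + 44)*(-13) = 52*(-13) = -676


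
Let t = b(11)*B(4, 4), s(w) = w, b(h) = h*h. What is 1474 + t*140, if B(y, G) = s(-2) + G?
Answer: 35354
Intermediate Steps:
b(h) = h**2
B(y, G) = -2 + G
t = 242 (t = 11**2*(-2 + 4) = 121*2 = 242)
1474 + t*140 = 1474 + 242*140 = 1474 + 33880 = 35354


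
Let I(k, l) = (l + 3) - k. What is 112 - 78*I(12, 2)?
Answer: 658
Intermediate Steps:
I(k, l) = 3 + l - k (I(k, l) = (3 + l) - k = 3 + l - k)
112 - 78*I(12, 2) = 112 - 78*(3 + 2 - 1*12) = 112 - 78*(3 + 2 - 12) = 112 - 78*(-7) = 112 + 546 = 658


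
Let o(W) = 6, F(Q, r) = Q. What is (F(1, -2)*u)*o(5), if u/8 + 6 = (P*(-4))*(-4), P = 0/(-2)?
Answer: -288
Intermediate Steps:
P = 0 (P = 0*(-½) = 0)
u = -48 (u = -48 + 8*((0*(-4))*(-4)) = -48 + 8*(0*(-4)) = -48 + 8*0 = -48 + 0 = -48)
(F(1, -2)*u)*o(5) = (1*(-48))*6 = -48*6 = -288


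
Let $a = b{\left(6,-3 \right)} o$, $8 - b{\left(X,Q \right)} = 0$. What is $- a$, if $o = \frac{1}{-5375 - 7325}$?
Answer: $\frac{2}{3175} \approx 0.00062992$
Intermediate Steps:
$b{\left(X,Q \right)} = 8$ ($b{\left(X,Q \right)} = 8 - 0 = 8 + 0 = 8$)
$o = - \frac{1}{12700}$ ($o = \frac{1}{-12700} = - \frac{1}{12700} \approx -7.874 \cdot 10^{-5}$)
$a = - \frac{2}{3175}$ ($a = 8 \left(- \frac{1}{12700}\right) = - \frac{2}{3175} \approx -0.00062992$)
$- a = \left(-1\right) \left(- \frac{2}{3175}\right) = \frac{2}{3175}$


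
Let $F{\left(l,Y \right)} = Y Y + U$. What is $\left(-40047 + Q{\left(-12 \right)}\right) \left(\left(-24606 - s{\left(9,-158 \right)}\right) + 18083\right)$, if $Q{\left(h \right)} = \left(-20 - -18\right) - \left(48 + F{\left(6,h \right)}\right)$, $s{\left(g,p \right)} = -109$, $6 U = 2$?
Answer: $258107912$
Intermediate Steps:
$U = \frac{1}{3}$ ($U = \frac{1}{6} \cdot 2 = \frac{1}{3} \approx 0.33333$)
$F{\left(l,Y \right)} = \frac{1}{3} + Y^{2}$ ($F{\left(l,Y \right)} = Y Y + \frac{1}{3} = Y^{2} + \frac{1}{3} = \frac{1}{3} + Y^{2}$)
$Q{\left(h \right)} = - \frac{151}{3} - h^{2}$ ($Q{\left(h \right)} = \left(-20 - -18\right) - \left(48 + \left(\frac{1}{3} + h^{2}\right)\right) = \left(-20 + 18\right) - \left(\frac{145}{3} + h^{2}\right) = -2 - \left(\frac{145}{3} + h^{2}\right) = - \frac{151}{3} - h^{2}$)
$\left(-40047 + Q{\left(-12 \right)}\right) \left(\left(-24606 - s{\left(9,-158 \right)}\right) + 18083\right) = \left(-40047 - \frac{583}{3}\right) \left(\left(-24606 - -109\right) + 18083\right) = \left(-40047 - \frac{583}{3}\right) \left(\left(-24606 + 109\right) + 18083\right) = \left(-40047 - \frac{583}{3}\right) \left(-24497 + 18083\right) = \left(-40047 - \frac{583}{3}\right) \left(-6414\right) = \left(- \frac{120724}{3}\right) \left(-6414\right) = 258107912$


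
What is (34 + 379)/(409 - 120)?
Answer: 413/289 ≈ 1.4291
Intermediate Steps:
(34 + 379)/(409 - 120) = 413/289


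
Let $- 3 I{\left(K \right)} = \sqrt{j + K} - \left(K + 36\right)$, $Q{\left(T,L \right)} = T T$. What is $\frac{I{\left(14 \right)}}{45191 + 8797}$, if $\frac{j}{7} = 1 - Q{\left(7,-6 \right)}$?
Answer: $\frac{25}{80982} - \frac{i \sqrt{322}}{161964} \approx 0.00030871 - 0.00011079 i$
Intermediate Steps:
$Q{\left(T,L \right)} = T^{2}$
$j = -336$ ($j = 7 \left(1 - 7^{2}\right) = 7 \left(1 - 49\right) = 7 \left(-48\right) = -336$)
$I{\left(K \right)} = 12 - \frac{\sqrt{-336 + K}}{3} + \frac{K}{3}$ ($I{\left(K \right)} = - \frac{\sqrt{-336 + K} - \left(K + 36\right)}{3} = - \frac{\sqrt{-336 + K} - \left(36 + K\right)}{3} = - \frac{-36 + \sqrt{-336 + K} - K}{3} = 12 - \frac{\sqrt{-336 + K}}{3} + \frac{K}{3}$)
$\frac{I{\left(14 \right)}}{45191 + 8797} = \frac{12 - \frac{\sqrt{-336 + 14}}{3} + \frac{1}{3} \cdot 14}{45191 + 8797} = \frac{12 - \frac{\sqrt{-322}}{3} + \frac{14}{3}}{53988} = \left(12 - \frac{i \sqrt{322}}{3} + \frac{14}{3}\right) \frac{1}{53988} = \left(\frac{50}{3} - \frac{i \sqrt{322}}{3}\right) \frac{1}{53988} = \frac{25}{80982} - \frac{i \sqrt{322}}{161964}$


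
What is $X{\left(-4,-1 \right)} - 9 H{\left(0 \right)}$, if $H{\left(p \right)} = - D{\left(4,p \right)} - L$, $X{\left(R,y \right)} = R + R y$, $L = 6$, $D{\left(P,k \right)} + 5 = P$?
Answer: $45$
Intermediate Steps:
$D{\left(P,k \right)} = -5 + P$
$H{\left(p \right)} = -5$ ($H{\left(p \right)} = - (-5 + 4) - 6 = \left(-1\right) \left(-1\right) - 6 = 1 - 6 = -5$)
$X{\left(-4,-1 \right)} - 9 H{\left(0 \right)} = - 4 \left(1 - 1\right) - -45 = \left(-4\right) 0 + 45 = 0 + 45 = 45$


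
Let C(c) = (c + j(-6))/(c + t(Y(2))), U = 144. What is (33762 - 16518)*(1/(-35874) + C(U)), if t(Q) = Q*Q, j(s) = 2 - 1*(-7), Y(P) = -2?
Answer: 1314513473/73741 ≈ 17826.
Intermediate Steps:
j(s) = 9 (j(s) = 2 + 7 = 9)
t(Q) = Q²
C(c) = (9 + c)/(4 + c) (C(c) = (c + 9)/(c + (-2)²) = (9 + c)/(c + 4) = (9 + c)/(4 + c))
(33762 - 16518)*(1/(-35874) + C(U)) = (33762 - 16518)*(1/(-35874) + (9 + 144)/(4 + 144)) = 17244*(-1/35874 + 153/148) = 17244*(2744287/2654676) = 1314513473/73741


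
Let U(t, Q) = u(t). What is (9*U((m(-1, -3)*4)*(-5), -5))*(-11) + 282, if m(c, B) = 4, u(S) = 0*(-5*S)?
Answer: 282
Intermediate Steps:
u(S) = 0
U(t, Q) = 0
(9*U((m(-1, -3)*4)*(-5), -5))*(-11) + 282 = (9*0)*(-11) + 282 = 0*(-11) + 282 = 0 + 282 = 282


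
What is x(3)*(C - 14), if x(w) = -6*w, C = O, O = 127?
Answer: -2034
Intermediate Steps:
C = 127
x(3)*(C - 14) = (-6*3)*(127 - 14) = -18*113 = -2034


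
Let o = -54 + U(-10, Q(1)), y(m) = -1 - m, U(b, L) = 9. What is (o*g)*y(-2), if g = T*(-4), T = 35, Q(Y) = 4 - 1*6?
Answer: 6300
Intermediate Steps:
Q(Y) = -2 (Q(Y) = 4 - 6 = -2)
o = -45 (o = -54 + 9 = -45)
g = -140 (g = 35*(-4) = -140)
(o*g)*y(-2) = (-45*(-140))*(-1 - 1*(-2)) = 6300*(-1 + 2) = 6300*1 = 6300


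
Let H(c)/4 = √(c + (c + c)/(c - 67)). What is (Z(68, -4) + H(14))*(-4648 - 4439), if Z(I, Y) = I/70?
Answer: -308958/35 - 36348*√37842/53 ≈ -1.4224e+5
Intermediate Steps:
H(c) = 4*√(c + 2*c/(-67 + c)) (H(c) = 4*√(c + (c + c)/(c - 67)) = 4*√(c + (2*c)/(-67 + c)) = 4*√(c + 2*c/(-67 + c)))
Z(I, Y) = I/70 (Z(I, Y) = I*(1/70) = I/70)
(Z(68, -4) + H(14))*(-4648 - 4439) = ((1/70)*68 + 4*√(14*(-65 + 14)/(-67 + 14)))*(-4648 - 4439) = (34/35 + 4*√(14*(-51)/(-53)))*(-9087) = (34/35 + 4*√(14*(-1/53)*(-51)))*(-9087) = (34/35 + 4*√(714/53))*(-9087) = (34/35 + 4*(√37842/53))*(-9087) = (34/35 + 4*√37842/53)*(-9087) = -308958/35 - 36348*√37842/53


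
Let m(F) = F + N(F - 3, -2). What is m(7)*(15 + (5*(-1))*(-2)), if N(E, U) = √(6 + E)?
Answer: 175 + 25*√10 ≈ 254.06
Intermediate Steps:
m(F) = F + √(3 + F) (m(F) = F + √(6 + (F - 3)) = F + √(6 + (-3 + F)) = F + √(3 + F))
m(7)*(15 + (5*(-1))*(-2)) = (7 + √(3 + 7))*(15 + (5*(-1))*(-2)) = (7 + √10)*(15 - 5*(-2)) = (7 + √10)*(15 + 10) = (7 + √10)*25 = 175 + 25*√10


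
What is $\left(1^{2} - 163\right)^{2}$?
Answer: $26244$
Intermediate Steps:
$\left(1^{2} - 163\right)^{2} = \left(1 - 163\right)^{2} = \left(-162\right)^{2} = 26244$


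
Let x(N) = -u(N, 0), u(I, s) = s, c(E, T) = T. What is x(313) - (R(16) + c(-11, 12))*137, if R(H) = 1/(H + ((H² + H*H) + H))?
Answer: -894473/544 ≈ -1644.3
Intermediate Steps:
R(H) = 1/(2*H + 2*H²) (R(H) = 1/(H + ((H² + H²) + H)) = 1/(H + (2*H² + H)) = 1/(H + (H + 2*H²)) = 1/(2*H + 2*H²))
x(N) = 0 (x(N) = -1*0 = 0)
x(313) - (R(16) + c(-11, 12))*137 = 0 - ((½)/(16*(1 + 16)) + 12)*137 = 0 - ((½)*(1/16)/17 + 12)*137 = 0 - ((½)*(1/16)*(1/17) + 12)*137 = 0 - (1/544 + 12)*137 = 0 - 6529*137/544 = 0 - 1*894473/544 = 0 - 894473/544 = -894473/544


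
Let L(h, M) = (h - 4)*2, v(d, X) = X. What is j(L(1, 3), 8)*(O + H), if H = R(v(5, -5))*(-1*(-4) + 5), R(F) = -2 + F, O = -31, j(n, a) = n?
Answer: 564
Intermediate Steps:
L(h, M) = -8 + 2*h (L(h, M) = (-4 + h)*2 = -8 + 2*h)
H = -63 (H = (-2 - 5)*(-1*(-4) + 5) = -7*(4 + 5) = -7*9 = -63)
j(L(1, 3), 8)*(O + H) = (-8 + 2*1)*(-31 - 63) = (-8 + 2)*(-94) = -6*(-94) = 564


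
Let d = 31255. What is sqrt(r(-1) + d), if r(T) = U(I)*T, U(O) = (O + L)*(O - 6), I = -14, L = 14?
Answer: sqrt(31255) ≈ 176.79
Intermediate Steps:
U(O) = (-6 + O)*(14 + O) (U(O) = (O + 14)*(O - 6) = (14 + O)*(-6 + O) = (-6 + O)*(14 + O))
r(T) = 0 (r(T) = (-84 + (-14)**2 + 8*(-14))*T = (-84 + 196 - 112)*T = 0*T = 0)
sqrt(r(-1) + d) = sqrt(0 + 31255) = sqrt(31255)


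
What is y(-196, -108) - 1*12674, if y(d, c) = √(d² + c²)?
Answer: -12674 + 4*√3130 ≈ -12450.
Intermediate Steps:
y(d, c) = √(c² + d²)
y(-196, -108) - 1*12674 = √((-108)² + (-196)²) - 1*12674 = √(11664 + 38416) - 12674 = √50080 - 12674 = 4*√3130 - 12674 = -12674 + 4*√3130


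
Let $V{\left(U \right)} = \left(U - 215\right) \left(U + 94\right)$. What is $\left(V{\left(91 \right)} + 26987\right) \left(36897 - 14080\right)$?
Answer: $92340399$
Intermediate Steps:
$V{\left(U \right)} = \left(-215 + U\right) \left(94 + U\right)$
$\left(V{\left(91 \right)} + 26987\right) \left(36897 - 14080\right) = \left(\left(-20210 + 91^{2} - 11011\right) + 26987\right) \left(36897 - 14080\right) = \left(\left(-20210 + 8281 - 11011\right) + 26987\right) 22817 = \left(-22940 + 26987\right) 22817 = 4047 \cdot 22817 = 92340399$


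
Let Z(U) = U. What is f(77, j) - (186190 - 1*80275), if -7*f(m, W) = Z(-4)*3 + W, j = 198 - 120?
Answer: -741471/7 ≈ -1.0592e+5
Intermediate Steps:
j = 78
f(m, W) = 12/7 - W/7 (f(m, W) = -(-4*3 + W)/7 = -(-12 + W)/7 = 12/7 - W/7)
f(77, j) - (186190 - 1*80275) = (12/7 - ⅐*78) - (186190 - 1*80275) = (12/7 - 78/7) - (186190 - 80275) = -66/7 - 1*105915 = -66/7 - 105915 = -741471/7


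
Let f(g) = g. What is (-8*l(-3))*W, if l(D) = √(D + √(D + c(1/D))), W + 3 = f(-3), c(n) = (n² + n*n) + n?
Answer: 16*√(-27 + 6*I*√7) ≈ 23.518 + 86.401*I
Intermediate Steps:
c(n) = n + 2*n² (c(n) = (n² + n²) + n = 2*n² + n = n + 2*n²)
W = -6 (W = -3 - 3 = -6)
l(D) = √(D + √(D + (1 + 2/D)/D)) (l(D) = √(D + √(D + (1/D)*(1 + 2*(1/D)))) = √(D + √(D + (1 + 2/D)/D)))
(-8*l(-3))*W = -8*√(-3 + √((2 - 3 + (-3)³)/(-3)²))*(-6) = -8*√(-3 + √((2 - 3 - 27)/9))*(-6) = -8*√(-3 + √((⅑)*(-28)))*(-6) = -8*√(-3 + √(-28/9))*(-6) = -8*√(-3 + 2*I*√7/3)*(-6) = 48*√(-3 + 2*I*√7/3)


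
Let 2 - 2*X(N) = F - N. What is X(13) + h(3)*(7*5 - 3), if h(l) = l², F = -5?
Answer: 298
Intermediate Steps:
X(N) = 7/2 + N/2 (X(N) = 1 - (-5 - N)/2 = 1 + (5/2 + N/2) = 7/2 + N/2)
X(13) + h(3)*(7*5 - 3) = (7/2 + (½)*13) + 3²*(7*5 - 3) = (7/2 + 13/2) + 9*(35 - 3) = 10 + 9*32 = 10 + 288 = 298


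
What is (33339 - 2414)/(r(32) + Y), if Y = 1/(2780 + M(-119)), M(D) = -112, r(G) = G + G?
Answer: 82507900/170753 ≈ 483.20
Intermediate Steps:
r(G) = 2*G
Y = 1/2668 (Y = 1/(2780 - 112) = 1/2668 ≈ 0.00037481)
(33339 - 2414)/(r(32) + Y) = (33339 - 2414)/(2*32 + 1/2668) = 30925/(64 + 1/2668) = 30925/(170753/2668) = 30925*(2668/170753) = 82507900/170753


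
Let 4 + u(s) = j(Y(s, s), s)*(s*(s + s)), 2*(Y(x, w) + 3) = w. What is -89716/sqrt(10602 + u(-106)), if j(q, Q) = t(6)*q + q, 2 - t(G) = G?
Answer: -44858*sqrt(3785894)/1892947 ≈ -46.109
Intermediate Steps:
t(G) = 2 - G
Y(x, w) = -3 + w/2
j(q, Q) = -3*q (j(q, Q) = (2 - 1*6)*q + q = (2 - 6)*q + q = -4*q + q = -3*q)
u(s) = -4 + 2*s**2*(9 - 3*s/2) (u(s) = -4 + (-3*(-3 + s/2))*(s*(s + s)) = -4 + (9 - 3*s/2)*(s*(2*s)) = -4 + (9 - 3*s/2)*(2*s**2) = -4 + 2*s**2*(9 - 3*s/2))
-89716/sqrt(10602 + u(-106)) = -89716/sqrt(10602 + (-4 + 3*(-106)**2*(6 - 1*(-106)))) = -89716/sqrt(10602 + (-4 + 3*11236*(6 + 106))) = -89716/sqrt(10602 + (-4 + 3*11236*112)) = -89716/sqrt(10602 + (-4 + 3775296)) = -89716/sqrt(10602 + 3775292) = -89716*sqrt(3785894)/3785894 = -44858*sqrt(3785894)/1892947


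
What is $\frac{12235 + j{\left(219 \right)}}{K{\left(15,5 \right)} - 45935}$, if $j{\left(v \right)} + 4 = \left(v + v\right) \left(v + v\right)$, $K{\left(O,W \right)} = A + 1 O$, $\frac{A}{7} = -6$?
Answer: $- \frac{204075}{45962} \approx -4.4401$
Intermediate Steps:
$A = -42$ ($A = 7 \left(-6\right) = -42$)
$K{\left(O,W \right)} = -42 + O$ ($K{\left(O,W \right)} = -42 + 1 O = -42 + O$)
$j{\left(v \right)} = -4 + 4 v^{2}$ ($j{\left(v \right)} = -4 + \left(v + v\right) \left(v + v\right) = -4 + 2 v 2 v = -4 + 4 v^{2}$)
$\frac{12235 + j{\left(219 \right)}}{K{\left(15,5 \right)} - 45935} = \frac{12235 - \left(4 - 4 \cdot 219^{2}\right)}{\left(-42 + 15\right) - 45935} = \frac{12235 + \left(-4 + 4 \cdot 47961\right)}{-27 - 45935} = \frac{12235 + \left(-4 + 191844\right)}{-45962} = \left(12235 + 191840\right) \left(- \frac{1}{45962}\right) = 204075 \left(- \frac{1}{45962}\right) = - \frac{204075}{45962}$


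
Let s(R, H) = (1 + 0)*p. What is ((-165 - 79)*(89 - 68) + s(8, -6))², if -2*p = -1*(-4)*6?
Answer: 26378496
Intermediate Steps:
p = -12 (p = -(-1*(-4))*6/2 = -2*6 = -½*24 = -12)
s(R, H) = -12 (s(R, H) = (1 + 0)*(-12) = 1*(-12) = -12)
((-165 - 79)*(89 - 68) + s(8, -6))² = ((-165 - 79)*(89 - 68) - 12)² = (-244*21 - 12)² = (-5124 - 12)² = (-5136)² = 26378496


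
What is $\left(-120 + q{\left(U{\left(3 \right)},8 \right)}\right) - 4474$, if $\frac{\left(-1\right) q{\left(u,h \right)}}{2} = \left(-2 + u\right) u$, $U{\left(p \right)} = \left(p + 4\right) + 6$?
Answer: $-4880$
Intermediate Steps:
$U{\left(p \right)} = 10 + p$ ($U{\left(p \right)} = \left(4 + p\right) + 6 = 10 + p$)
$q{\left(u,h \right)} = - 2 u \left(-2 + u\right)$ ($q{\left(u,h \right)} = - 2 \left(-2 + u\right) u = - 2 u \left(-2 + u\right)$)
$\left(-120 + q{\left(U{\left(3 \right)},8 \right)}\right) - 4474 = \left(-120 + 2 \left(10 + 3\right) \left(2 - \left(10 + 3\right)\right)\right) - 4474 = \left(-120 + 2 \cdot 13 \left(2 - 13\right)\right) - 4474 = \left(-120 + 2 \cdot 13 \left(-11\right)\right) - 4474 = \left(-120 - 286\right) - 4474 = -406 - 4474 = -4880$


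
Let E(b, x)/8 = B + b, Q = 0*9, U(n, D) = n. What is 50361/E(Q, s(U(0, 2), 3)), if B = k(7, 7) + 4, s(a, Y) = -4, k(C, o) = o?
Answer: 50361/88 ≈ 572.28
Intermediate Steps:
Q = 0
B = 11 (B = 7 + 4 = 11)
E(b, x) = 88 + 8*b (E(b, x) = 8*(11 + b) = 88 + 8*b)
50361/E(Q, s(U(0, 2), 3)) = 50361/(88 + 8*0) = 50361/(88 + 0) = 50361/88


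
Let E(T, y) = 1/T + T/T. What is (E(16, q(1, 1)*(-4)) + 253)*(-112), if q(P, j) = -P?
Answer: -28455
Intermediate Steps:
E(T, y) = 1 + 1/T (E(T, y) = 1/T + 1 = 1 + 1/T)
(E(16, q(1, 1)*(-4)) + 253)*(-112) = ((1 + 16)/16 + 253)*(-112) = ((1/16)*17 + 253)*(-112) = (17/16 + 253)*(-112) = (4065/16)*(-112) = -28455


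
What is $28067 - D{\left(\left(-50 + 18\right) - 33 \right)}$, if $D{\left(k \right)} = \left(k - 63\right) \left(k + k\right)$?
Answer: $11427$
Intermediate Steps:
$D{\left(k \right)} = 2 k \left(-63 + k\right)$ ($D{\left(k \right)} = \left(-63 + k\right) 2 k = 2 k \left(-63 + k\right)$)
$28067 - D{\left(\left(-50 + 18\right) - 33 \right)} = 28067 - 2 \left(\left(-50 + 18\right) - 33\right) \left(-63 + \left(\left(-50 + 18\right) - 33\right)\right) = 28067 - 2 \left(-32 - 33\right) \left(-63 - 65\right) = 28067 - 2 \left(-65\right) \left(-63 - 65\right) = 28067 - 2 \left(-65\right) \left(-128\right) = 28067 - 16640 = 11427$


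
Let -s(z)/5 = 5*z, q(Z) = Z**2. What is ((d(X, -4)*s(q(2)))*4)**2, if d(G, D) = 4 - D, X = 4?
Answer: 10240000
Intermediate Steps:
s(z) = -25*z
((d(X, -4)*s(q(2)))*4)**2 = (((4 - 1*(-4))*(-25*2**2))*4)**2 = (((4 + 4)*(-25*4))*4)**2 = ((8*(-100))*4)**2 = (-800*4)**2 = (-3200)**2 = 10240000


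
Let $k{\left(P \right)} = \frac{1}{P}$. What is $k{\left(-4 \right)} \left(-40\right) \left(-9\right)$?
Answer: $-90$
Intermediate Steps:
$k{\left(-4 \right)} \left(-40\right) \left(-9\right) = \frac{1}{-4} \left(-40\right) \left(-9\right) = \left(- \frac{1}{4}\right) \left(-40\right) \left(-9\right) = 10 \left(-9\right) = -90$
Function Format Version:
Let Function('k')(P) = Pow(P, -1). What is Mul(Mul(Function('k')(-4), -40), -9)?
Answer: -90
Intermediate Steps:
Mul(Mul(Function('k')(-4), -40), -9) = Mul(Mul(Pow(-4, -1), -40), -9) = Mul(Mul(Rational(-1, 4), -40), -9) = Mul(10, -9) = -90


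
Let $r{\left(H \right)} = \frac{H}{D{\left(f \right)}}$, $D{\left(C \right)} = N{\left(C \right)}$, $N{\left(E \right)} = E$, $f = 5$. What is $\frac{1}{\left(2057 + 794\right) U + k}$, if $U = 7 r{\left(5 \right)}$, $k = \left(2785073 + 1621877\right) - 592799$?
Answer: $\frac{1}{3834108} \approx 2.6082 \cdot 10^{-7}$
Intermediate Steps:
$D{\left(C \right)} = C$
$r{\left(H \right)} = \frac{H}{5}$
$k = 3814151$ ($k = 4406950 - 592799 = 3814151$)
$U = 7$ ($U = 7 \cdot \frac{1}{5} \cdot 5 = 7 \cdot 1 = 7$)
$\frac{1}{\left(2057 + 794\right) U + k} = \frac{1}{\left(2057 + 794\right) 7 + 3814151} = \frac{1}{2851 \cdot 7 + 3814151} = \frac{1}{19957 + 3814151} = \frac{1}{3834108}$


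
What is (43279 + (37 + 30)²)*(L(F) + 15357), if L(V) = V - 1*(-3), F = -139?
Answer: 727076728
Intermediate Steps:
L(V) = 3 + V (L(V) = V + 3 = 3 + V)
(43279 + (37 + 30)²)*(L(F) + 15357) = (43279 + (37 + 30)²)*((3 - 139) + 15357) = (43279 + 67²)*(-136 + 15357) = (43279 + 4489)*15221 = 47768*15221 = 727076728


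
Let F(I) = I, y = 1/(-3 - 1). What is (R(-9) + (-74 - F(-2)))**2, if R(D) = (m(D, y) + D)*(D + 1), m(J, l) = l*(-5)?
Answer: 100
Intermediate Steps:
y = -1/4 (y = 1/(-4) = -1/4 ≈ -0.25000)
m(J, l) = -5*l
R(D) = (1 + D)*(5/4 + D) (R(D) = (-5*(-1/4) + D)*(D + 1) = (5/4 + D)*(1 + D) = (1 + D)*(5/4 + D))
(R(-9) + (-74 - F(-2)))**2 = ((5/4 + (-9)**2 + (9/4)*(-9)) + (-74 - 1*(-2)))**2 = ((5/4 + 81 - 81/4) + (-74 + 2))**2 = (62 - 72)**2 = (-10)**2 = 100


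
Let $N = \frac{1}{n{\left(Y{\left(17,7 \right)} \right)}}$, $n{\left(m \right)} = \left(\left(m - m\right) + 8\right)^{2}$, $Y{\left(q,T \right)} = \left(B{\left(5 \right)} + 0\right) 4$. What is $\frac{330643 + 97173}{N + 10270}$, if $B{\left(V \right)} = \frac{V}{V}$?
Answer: $\frac{27380224}{657281} \approx 41.657$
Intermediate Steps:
$B{\left(V \right)} = 1$
$Y{\left(q,T \right)} = 4$ ($Y{\left(q,T \right)} = \left(1 + 0\right) 4 = 1 \cdot 4 = 4$)
$n{\left(m \right)} = 64$ ($n{\left(m \right)} = \left(0 + 8\right)^{2} = 8^{2} = 64$)
$N = \frac{1}{64} \approx 0.015625$
$\frac{330643 + 97173}{N + 10270} = \frac{330643 + 97173}{\frac{1}{64} + 10270} = \frac{427816}{\frac{657281}{64}} = 427816 \cdot \frac{64}{657281} = \frac{27380224}{657281}$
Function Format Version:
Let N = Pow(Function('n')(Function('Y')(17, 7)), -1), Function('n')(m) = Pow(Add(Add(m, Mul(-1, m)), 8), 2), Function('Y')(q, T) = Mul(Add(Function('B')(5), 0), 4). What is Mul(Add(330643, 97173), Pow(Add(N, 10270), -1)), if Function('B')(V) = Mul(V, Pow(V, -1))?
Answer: Rational(27380224, 657281) ≈ 41.657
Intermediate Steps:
Function('B')(V) = 1
Function('Y')(q, T) = 4 (Function('Y')(q, T) = Mul(Add(1, 0), 4) = Mul(1, 4) = 4)
Function('n')(m) = 64 (Function('n')(m) = Pow(Add(0, 8), 2) = Pow(8, 2) = 64)
N = Rational(1, 64) (N = Pow(64, -1) = Rational(1, 64) ≈ 0.015625)
Mul(Add(330643, 97173), Pow(Add(N, 10270), -1)) = Mul(Add(330643, 97173), Pow(Add(Rational(1, 64), 10270), -1)) = Mul(427816, Pow(Rational(657281, 64), -1)) = Mul(427816, Rational(64, 657281)) = Rational(27380224, 657281)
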